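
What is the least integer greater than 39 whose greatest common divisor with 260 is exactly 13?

91

gcd(x, 260) = 13 forces 13 | x; write x = 13s. Then gcd(13s, 13·20) = 13·gcd(s, 20), so need gcd(s, 20) = 1.
13s > 39 gives s ≥ 4. The least s ≥ 4 coprime to 20 is 7, so x = 13·7 = 91.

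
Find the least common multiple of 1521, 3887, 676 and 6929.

lcm(1521, 3887) = 1521·3887/gcd = 5912127/169 = 34983
lcm(34983, 676) = 34983·676/gcd = 23648508/169 = 139932
lcm(139932, 6929) = 139932·6929/gcd = 969588828/169 = 5737212

5737212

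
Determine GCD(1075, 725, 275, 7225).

25

1075 = 5² · 43; 725 = 5² · 29; 275 = 5² · 11; 7225 = 5² · 17²
gcd takes min exponent of each prime: 5² = 25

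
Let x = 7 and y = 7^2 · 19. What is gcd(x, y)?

min exponent per shared prime: 7 = 7

7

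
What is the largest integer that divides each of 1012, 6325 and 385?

1012 = 2² · 11 · 23; 6325 = 5² · 11 · 23; 385 = 5 · 7 · 11
gcd takes min exponent of each prime: 11 = 11

11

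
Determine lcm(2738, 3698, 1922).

4865122082

2738 = 2 · 37²; 3698 = 2 · 43²; 1922 = 2 · 31²
lcm takes max exponent of each prime: 2 · 31² · 37² · 43² = 4865122082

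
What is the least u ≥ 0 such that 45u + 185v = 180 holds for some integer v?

Euclid: 185 = 4·45 + 5; 45 = 9·5 + 0 → gcd = 5; 180 = 5·36.
Back-substitution yields 45·(-4) + 185·(1) = 5, so one solution is u = -4·36 = -144, v = 1·36 = 36.
Solutions in u differ by 185/5 = 37; the one in [0, 37) is -144 mod 37 = 4.

4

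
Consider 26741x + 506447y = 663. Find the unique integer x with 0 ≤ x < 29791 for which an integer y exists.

gcd(26741, 506447) = 17 (Euclid: 506447 = 18·26741 + 25109; 26741 = 1·25109 + 1632; 25109 = 15·1632 + 629; 1632 = 2·629 + 374; 629 = 1·374 + 255; 374 = 1·255 + 119; 255 = 2·119 + 17; 119 = 7·17 + 0), and 17 | 663.
Extended Euclid: 26741·(-4034) + 506447·(213) = 17. Scale by 39: x₀ = -157326.
General solution x = x₀ + 29791t; reducing mod 29791 gives x = 21420 (and y = -1131).

21420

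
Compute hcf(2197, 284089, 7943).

gcd(2197, 284089): 284089 = 129·2197 + 676; 2197 = 3·676 + 169; 676 = 4·169 + 0 → 169
gcd(169, 7943): 7943 = 47·169 + 0 → 169

169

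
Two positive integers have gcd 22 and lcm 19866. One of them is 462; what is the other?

946

Using uv = gcd(u,v)·lcm(u,v) = 22·19866 = 437052, we get v = 437052/462 = 946.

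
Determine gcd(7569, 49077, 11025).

9

7569 = 3² · 29²; 49077 = 3² · 7 · 19 · 41; 11025 = 3² · 5² · 7²
gcd takes min exponent of each prime: 3² = 9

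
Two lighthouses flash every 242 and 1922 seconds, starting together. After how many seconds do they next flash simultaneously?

232562

242 = 2 · 11²; 1922 = 2 · 31²
max exponents: 2 · 11² · 31² = 232562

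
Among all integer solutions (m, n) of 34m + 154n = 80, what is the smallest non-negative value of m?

Reduce mod 154: 34m ≡ 80 (mod 154). With g = gcd(34, 154) = 2 dividing 80, divide through: 17m ≡ 40 (mod 77).
Since gcd(17, 77) = 1, m ≡ 40·(17)⁻¹ ≡ 25 (mod 77). Smallest non-negative: 25.

25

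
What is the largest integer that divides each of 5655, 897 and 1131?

gcd(5655, 897): 5655 = 6·897 + 273; 897 = 3·273 + 78; 273 = 3·78 + 39; 78 = 2·39 + 0 → 39
gcd(39, 1131): 1131 = 29·39 + 0 → 39

39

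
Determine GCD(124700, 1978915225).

Euclid: 1978915225 = 15869·124700 + 50925; 124700 = 2·50925 + 22850; 50925 = 2·22850 + 5225; 22850 = 4·5225 + 1950; 5225 = 2·1950 + 1325; 1950 = 1·1325 + 625; 1325 = 2·625 + 75; 625 = 8·75 + 25; 75 = 3·25 + 0. Last nonzero remainder: 25.

25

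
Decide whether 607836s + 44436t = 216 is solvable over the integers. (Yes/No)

Yes

gcd(607836, 44436): 607836 = 13·44436 + 30168; 44436 = 1·30168 + 14268; 30168 = 2·14268 + 1632; 14268 = 8·1632 + 1212; 1632 = 1·1212 + 420; 1212 = 2·420 + 372; 420 = 1·372 + 48; 372 = 7·48 + 36; 48 = 1·36 + 12; 36 = 3·12 + 0 → 12
12 divides 216, so a solution exists.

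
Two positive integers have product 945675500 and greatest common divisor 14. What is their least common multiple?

gcd·lcm = product, so lcm = 945675500/14 = 67548250.

67548250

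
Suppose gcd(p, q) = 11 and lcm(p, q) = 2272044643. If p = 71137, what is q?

351329

p·q = gcd·lcm = 11·2272044643 = 24992491073, so q = 24992491073/71137 = 351329.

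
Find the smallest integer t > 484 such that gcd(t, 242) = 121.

Multiples of 121 above 484: 121·5, 121·6, … . Need the cofactor coprime to 242/121 = 2.
Checking s = 5, 6, … the first with gcd(s, 2) = 1 is s = 5, giving 605.

605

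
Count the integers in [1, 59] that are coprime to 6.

Prime factors of 6: 2, 3. Count integers ≤ 59 divisible by none of them.
By inclusion–exclusion: 59 − ⌊59/2⌋ − ⌊59/3⌋ + ⌊59/6⌋ = 20.

20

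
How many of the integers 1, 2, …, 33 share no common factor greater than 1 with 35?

35 = 5·7. Inclusion–exclusion on these primes:
33 − ⌊33/5⌋ − ⌊33/7⌋ + ⌊33/35⌋ = 23

23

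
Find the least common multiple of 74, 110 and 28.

lcm(74, 110) = 74·110/gcd = 8140/2 = 4070
lcm(4070, 28) = 4070·28/gcd = 113960/2 = 56980

56980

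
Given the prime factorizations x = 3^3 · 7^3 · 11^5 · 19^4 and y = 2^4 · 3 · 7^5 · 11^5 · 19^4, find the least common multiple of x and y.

152388353429739504

max exponent per prime: 2^4 · 3^3 · 7^5 · 11^5 · 19^4 = 152388353429739504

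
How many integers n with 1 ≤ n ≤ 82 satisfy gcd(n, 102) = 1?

Prime factors of 102: 2, 3, 17. Count integers ≤ 82 divisible by none of them.
By inclusion–exclusion: 82 − ⌊82/2⌋ − ⌊82/3⌋ − ⌊82/17⌋ + ⌊82/6⌋ + ⌊82/34⌋ + ⌊82/51⌋ − ⌊82/102⌋ = 26.

26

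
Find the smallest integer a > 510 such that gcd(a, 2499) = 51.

gcd(a, 2499) = 51 forces 51 | a; write a = 51s. Then gcd(51s, 51·49) = 51·gcd(s, 49), so need gcd(s, 49) = 1.
51s > 510 gives s ≥ 11. The least s ≥ 11 coprime to 49 is 11, so a = 51·11 = 561.

561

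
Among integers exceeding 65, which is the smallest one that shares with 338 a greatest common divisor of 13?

91

338 = 13·26. Any t with gcd(t, 338) = 13 is a multiple of 13, say 13s, with s coprime to 26.
Need s > 65/13, so s ≥ 6. First s ≥ 6 with gcd(s, 26) = 1 is s = 7. Thus t = 13·7 = 91.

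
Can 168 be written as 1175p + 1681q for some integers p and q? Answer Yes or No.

Yes

By Bézout, 1175p + 1681q = 168 has integer solutions iff gcd(1175, 1681) | 168.
Euclid: 1681 = 1·1175 + 506; 1175 = 2·506 + 163; 506 = 3·163 + 17; 163 = 9·17 + 10; 17 = 1·10 + 7; 10 = 1·7 + 3; 7 = 2·3 + 1; 3 = 3·1 + 0. gcd = 1; 168 mod 1 = 0. Yes.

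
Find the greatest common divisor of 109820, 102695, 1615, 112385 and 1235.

gcd(109820, 102695): 109820 = 1·102695 + 7125; 102695 = 14·7125 + 2945; 7125 = 2·2945 + 1235; 2945 = 2·1235 + 475; 1235 = 2·475 + 285; 475 = 1·285 + 190; 285 = 1·190 + 95; 190 = 2·95 + 0 → 95
gcd(95, 1615): 1615 = 17·95 + 0 → 95
gcd(95, 112385): 112385 = 1183·95 + 0 → 95
gcd(95, 1235): 1235 = 13·95 + 0 → 95

95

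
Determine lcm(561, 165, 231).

561 = 3 · 11 · 17; 165 = 3 · 5 · 11; 231 = 3 · 7 · 11
lcm takes max exponent of each prime: 3 · 5 · 7 · 11 · 17 = 19635

19635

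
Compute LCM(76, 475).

gcd first: 475 = 6·76 + 19; 76 = 4·19 + 0 → gcd = 19
lcm = 76·475/gcd = 36100/19 = 1900

1900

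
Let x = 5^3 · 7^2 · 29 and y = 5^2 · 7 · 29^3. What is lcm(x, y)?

max exponent per prime: 5^3 · 7^2 · 29^3 = 149382625

149382625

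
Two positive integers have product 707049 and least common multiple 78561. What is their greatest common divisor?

9

gcd·lcm = product, so gcd = 707049/78561 = 9.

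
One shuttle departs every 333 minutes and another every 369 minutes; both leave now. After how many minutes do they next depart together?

333 = 3² · 37; 369 = 3² · 41
max exponents: 3² · 37 · 41 = 13653

13653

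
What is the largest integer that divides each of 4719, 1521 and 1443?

39

4719 = 3 · 11² · 13; 1521 = 3² · 13²; 1443 = 3 · 13 · 37
gcd takes min exponent of each prime: 3 · 13 = 39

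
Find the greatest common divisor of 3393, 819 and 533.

gcd(3393, 819): 3393 = 4·819 + 117; 819 = 7·117 + 0 → 117
gcd(117, 533): 533 = 4·117 + 65; 117 = 1·65 + 52; 65 = 1·52 + 13; 52 = 4·13 + 0 → 13

13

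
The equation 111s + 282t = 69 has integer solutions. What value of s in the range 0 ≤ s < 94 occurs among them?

87

Reduce mod 282: 111s ≡ 69 (mod 282). With g = gcd(111, 282) = 3 dividing 69, divide through: 37s ≡ 23 (mod 94).
Since gcd(37, 94) = 1, s ≡ 23·(37)⁻¹ ≡ 87 (mod 94). Smallest non-negative: 87.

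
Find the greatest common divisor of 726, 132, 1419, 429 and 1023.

33

726 = 2 · 3 · 11²; 132 = 2² · 3 · 11; 1419 = 3 · 11 · 43; 429 = 3 · 11 · 13; 1023 = 3 · 11 · 31
gcd takes min exponent of each prime: 3 · 11 = 33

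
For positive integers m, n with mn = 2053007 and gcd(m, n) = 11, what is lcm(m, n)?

Since gcd(m,n)·lcm(m,n) = mn, lcm = 2053007/11 = 186637.

186637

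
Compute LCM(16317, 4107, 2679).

539129997

lcm(16317, 4107) = 16317·4107/gcd = 67013919/111 = 603729
lcm(603729, 2679) = 603729·2679/gcd = 1617389991/3 = 539129997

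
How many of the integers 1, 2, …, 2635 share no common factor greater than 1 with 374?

374 = 2·11·17. Inclusion–exclusion on these primes:
2635 − ⌊2635/2⌋ − ⌊2635/11⌋ − ⌊2635/17⌋ + ⌊2635/22⌋ + ⌊2635/34⌋ + ⌊2635/187⌋ − ⌊2635/374⌋ = 1127

1127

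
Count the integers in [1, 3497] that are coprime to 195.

195 = 3·5·13. Inclusion–exclusion on these primes:
3497 − ⌊3497/3⌋ − ⌊3497/5⌋ − ⌊3497/13⌋ + ⌊3497/15⌋ + ⌊3497/39⌋ + ⌊3497/65⌋ − ⌊3497/195⌋ = 1722

1722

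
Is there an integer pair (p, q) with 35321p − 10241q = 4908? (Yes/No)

By Bézout, 35321p − 10241q = 4908 has integer solutions iff gcd(35321, 10241) | 4908.
Euclid: 35321 = 3·10241 + 4598; 10241 = 2·4598 + 1045; 4598 = 4·1045 + 418; 1045 = 2·418 + 209; 418 = 2·209 + 0. gcd = 209; 4908 mod 209 = 101. No.

No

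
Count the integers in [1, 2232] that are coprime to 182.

182 = 2·7·13. Inclusion–exclusion on these primes:
2232 − ⌊2232/2⌋ − ⌊2232/7⌋ − ⌊2232/13⌋ + ⌊2232/14⌋ + ⌊2232/26⌋ + ⌊2232/91⌋ − ⌊2232/182⌋ = 883

883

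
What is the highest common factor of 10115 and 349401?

289

Euclid: 349401 = 34·10115 + 5491; 10115 = 1·5491 + 4624; 5491 = 1·4624 + 867; 4624 = 5·867 + 289; 867 = 3·289 + 0. Last nonzero remainder: 289.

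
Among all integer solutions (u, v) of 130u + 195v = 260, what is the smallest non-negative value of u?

2

Reduce mod 195: 130u ≡ 260 (mod 195). With g = gcd(130, 195) = 65 dividing 260, divide through: 2u ≡ 4 (mod 3).
Since gcd(2, 3) = 1, u ≡ 4·(2)⁻¹ ≡ 2 (mod 3). Smallest non-negative: 2.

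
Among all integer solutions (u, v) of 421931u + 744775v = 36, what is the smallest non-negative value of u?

Euclid: 744775 = 1·421931 + 322844; 421931 = 1·322844 + 99087; 322844 = 3·99087 + 25583; 99087 = 3·25583 + 22338; 25583 = 1·22338 + 3245; 22338 = 6·3245 + 2868; 3245 = 1·2868 + 377; 2868 = 7·377 + 229; 377 = 1·229 + 148; 229 = 1·148 + 81; 148 = 1·81 + 67; 81 = 1·67 + 14; 67 = 4·14 + 11; 14 = 1·11 + 3; 11 = 3·3 + 2; 3 = 1·2 + 1; 2 = 2·1 + 0 → gcd = 1; 36 = 1·36.
Back-substitution yields 421931·(266696) + 744775·(-151089) = 1, so one solution is u = 266696·36 = 9601056, v = -151089·36 = -5439204.
Solutions in u differ by 744775/1 = 744775; the one in [0, 744775) is 9601056 mod 744775 = 663756.

663756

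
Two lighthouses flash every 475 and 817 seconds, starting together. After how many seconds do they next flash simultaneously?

20425

475 = 5² · 19; 817 = 19 · 43
max exponents: 5² · 19 · 43 = 20425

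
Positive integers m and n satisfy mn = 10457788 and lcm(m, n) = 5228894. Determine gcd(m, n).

From gcd × lcm = mn: gcd = 10457788 / 5228894 = 2.

2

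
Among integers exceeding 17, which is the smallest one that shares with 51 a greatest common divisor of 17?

34

gcd(t, 51) = 17 forces 17 | t; write t = 17s. Then gcd(17s, 17·3) = 17·gcd(s, 3), so need gcd(s, 3) = 1.
17s > 17 gives s ≥ 2. The least s ≥ 2 coprime to 3 is 2, so t = 17·2 = 34.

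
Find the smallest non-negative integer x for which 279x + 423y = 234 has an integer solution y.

16

gcd(279, 423) = 9 (Euclid: 423 = 1·279 + 144; 279 = 1·144 + 135; 144 = 1·135 + 9; 135 = 15·9 + 0), and 9 | 234.
Extended Euclid: 279·(-3) + 423·(2) = 9. Scale by 26: x₀ = -78.
General solution x = x₀ + 47t; reducing mod 47 gives x = 16 (and y = -10).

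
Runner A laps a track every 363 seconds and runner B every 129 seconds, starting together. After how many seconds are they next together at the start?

363 = 3 · 11²; 129 = 3 · 43
max exponents: 3 · 11² · 43 = 15609

15609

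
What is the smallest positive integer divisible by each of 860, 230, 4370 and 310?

11650420

860 = 2² · 5 · 43; 230 = 2 · 5 · 23; 4370 = 2 · 5 · 19 · 23; 310 = 2 · 5 · 31
lcm takes max exponent of each prime: 2² · 5 · 19 · 23 · 31 · 43 = 11650420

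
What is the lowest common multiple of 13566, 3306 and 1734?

6688038

13566 = 2 · 3 · 7 · 17 · 19; 3306 = 2 · 3 · 19 · 29; 1734 = 2 · 3 · 17²
lcm takes max exponent of each prime: 2 · 3 · 7 · 17² · 19 · 29 = 6688038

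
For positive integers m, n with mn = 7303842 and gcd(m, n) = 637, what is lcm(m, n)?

11466

Since gcd(m,n)·lcm(m,n) = mn, lcm = 7303842/637 = 11466.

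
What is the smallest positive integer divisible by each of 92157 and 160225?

gcd first: 160225 = 1·92157 + 68068; 92157 = 1·68068 + 24089; 68068 = 2·24089 + 19890; 24089 = 1·19890 + 4199; 19890 = 4·4199 + 3094; 4199 = 1·3094 + 1105; 3094 = 2·1105 + 884; 1105 = 1·884 + 221; 884 = 4·221 + 0 → gcd = 221
lcm = 92157·160225/gcd = 14765855325/221 = 66813825

66813825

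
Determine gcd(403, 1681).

1

403 = 13 · 31
1681 = 41²
Common: 1 = 1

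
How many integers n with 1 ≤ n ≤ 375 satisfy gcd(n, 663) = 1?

663 = 3·13·17. Inclusion–exclusion on these primes:
375 − ⌊375/3⌋ − ⌊375/13⌋ − ⌊375/17⌋ + ⌊375/39⌋ + ⌊375/51⌋ + ⌊375/221⌋ − ⌊375/663⌋ = 217

217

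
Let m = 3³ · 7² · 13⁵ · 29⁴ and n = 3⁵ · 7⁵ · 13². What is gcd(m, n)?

min exponent per shared prime: 3³ · 7² · 13² = 223587

223587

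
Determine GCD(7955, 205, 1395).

7955 = 5 · 37 · 43; 205 = 5 · 41; 1395 = 3² · 5 · 31
gcd takes min exponent of each prime: 5 = 5

5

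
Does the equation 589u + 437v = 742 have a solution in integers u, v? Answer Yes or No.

No

gcd(589, 437): 589 = 1·437 + 152; 437 = 2·152 + 133; 152 = 1·133 + 19; 133 = 7·19 + 0 → 19
19 does not divide 742, so a solution does not exist.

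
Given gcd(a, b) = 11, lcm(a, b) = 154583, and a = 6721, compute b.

253

Using ab = gcd(a,b)·lcm(a,b) = 11·154583 = 1700413, we get b = 1700413/6721 = 253.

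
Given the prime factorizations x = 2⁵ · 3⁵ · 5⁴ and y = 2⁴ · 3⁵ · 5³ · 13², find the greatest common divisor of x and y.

486000

min exponent per shared prime: 2⁴ · 3⁵ · 5³ = 486000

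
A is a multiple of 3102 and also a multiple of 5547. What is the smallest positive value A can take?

gcd first: 5547 = 1·3102 + 2445; 3102 = 1·2445 + 657; 2445 = 3·657 + 474; 657 = 1·474 + 183; 474 = 2·183 + 108; 183 = 1·108 + 75; 108 = 1·75 + 33; 75 = 2·33 + 9; 33 = 3·9 + 6; 9 = 1·6 + 3; 6 = 2·3 + 0 → gcd = 3
lcm = 3102·5547/gcd = 17206794/3 = 5735598

5735598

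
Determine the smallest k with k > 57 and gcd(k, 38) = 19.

95

Multiples of 19 above 57: 19·4, 19·5, … . Need the cofactor coprime to 38/19 = 2.
Checking s = 4, 5, … the first with gcd(s, 2) = 1 is s = 5, giving 95.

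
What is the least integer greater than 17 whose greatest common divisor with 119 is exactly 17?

Multiples of 17 above 17: 17·2, 17·3, … . Need the cofactor coprime to 119/17 = 7.
Checking s = 2, 3, … the first with gcd(s, 7) = 1 is s = 2, giving 34.

34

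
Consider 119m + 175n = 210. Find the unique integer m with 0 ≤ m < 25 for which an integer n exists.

15

Euclid: 175 = 1·119 + 56; 119 = 2·56 + 7; 56 = 8·7 + 0 → gcd = 7; 210 = 7·30.
Back-substitution yields 119·(3) + 175·(-2) = 7, so one solution is m = 3·30 = 90, n = -2·30 = -60.
Solutions in m differ by 175/7 = 25; the one in [0, 25) is 90 mod 25 = 15.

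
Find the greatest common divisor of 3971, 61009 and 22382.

361

gcd(3971, 61009): 61009 = 15·3971 + 1444; 3971 = 2·1444 + 1083; 1444 = 1·1083 + 361; 1083 = 3·361 + 0 → 361
gcd(361, 22382): 22382 = 62·361 + 0 → 361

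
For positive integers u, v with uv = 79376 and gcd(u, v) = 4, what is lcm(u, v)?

19844

Since gcd(u,v)·lcm(u,v) = uv, lcm = 79376/4 = 19844.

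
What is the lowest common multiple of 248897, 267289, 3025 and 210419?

lcm(248897, 267289) = 248897·267289/gcd = 66527430233/121 = 549813473
lcm(549813473, 3025) = 549813473·3025/gcd = 1663185755825/121 = 13745336825
lcm(13745336825, 210419) = 13745336825·210419/gcd = 2892280029379675/5687 = 508577462525

508577462525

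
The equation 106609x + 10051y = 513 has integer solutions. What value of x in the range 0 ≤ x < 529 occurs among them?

272

Euclid: 106609 = 10·10051 + 6099; 10051 = 1·6099 + 3952; 6099 = 1·3952 + 2147; 3952 = 1·2147 + 1805; 2147 = 1·1805 + 342; 1805 = 5·342 + 95; 342 = 3·95 + 57; 95 = 1·57 + 38; 57 = 1·38 + 19; 38 = 2·19 + 0 → gcd = 19; 513 = 19·27.
Back-substitution yields 106609·(206) + 10051·(-2185) = 19, so one solution is x = 206·27 = 5562, y = -2185·27 = -58995.
Solutions in x differ by 10051/19 = 529; the one in [0, 529) is 5562 mod 529 = 272.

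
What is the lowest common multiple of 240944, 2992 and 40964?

240944 = 2⁴ · 11 · 37²; 2992 = 2⁴ · 11 · 17; 40964 = 2² · 7² · 11 · 19
lcm takes max exponent of each prime: 2⁴ · 7² · 11 · 17 · 19 · 37² = 3813420688

3813420688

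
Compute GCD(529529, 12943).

529529 = 7 · 11 · 13 · 23²
12943 = 7 · 43²
Common: 7 = 7

7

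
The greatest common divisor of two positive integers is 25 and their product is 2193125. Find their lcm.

gcd·lcm = product, so lcm = 2193125/25 = 87725.

87725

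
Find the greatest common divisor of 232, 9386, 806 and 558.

2

gcd(232, 9386): 9386 = 40·232 + 106; 232 = 2·106 + 20; 106 = 5·20 + 6; 20 = 3·6 + 2; 6 = 3·2 + 0 → 2
gcd(2, 806): 806 = 403·2 + 0 → 2
gcd(2, 558): 558 = 279·2 + 0 → 2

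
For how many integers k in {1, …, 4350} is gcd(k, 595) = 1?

Prime factors of 595: 5, 7, 17. Count integers ≤ 4350 divisible by none of them.
By inclusion–exclusion: 4350 − ⌊4350/5⌋ − ⌊4350/7⌋ − ⌊4350/17⌋ + ⌊4350/35⌋ + ⌊4350/85⌋ + ⌊4350/119⌋ − ⌊4350/595⌋ = 2808.

2808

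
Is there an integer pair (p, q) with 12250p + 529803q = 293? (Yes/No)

gcd(12250, 529803): 529803 = 43·12250 + 3053; 12250 = 4·3053 + 38; 3053 = 80·38 + 13; 38 = 2·13 + 12; 13 = 1·12 + 1; 12 = 12·1 + 0 → 1
1 divides 293, so a solution exists.

Yes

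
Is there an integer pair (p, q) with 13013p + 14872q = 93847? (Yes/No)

gcd(13013, 14872): 14872 = 1·13013 + 1859; 13013 = 7·1859 + 0 → 1859
1859 does not divide 93847, so a solution does not exist.

No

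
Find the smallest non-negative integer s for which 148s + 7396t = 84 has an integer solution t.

1050

gcd(148, 7396) = 4 (Euclid: 7396 = 49·148 + 144; 148 = 1·144 + 4; 144 = 36·4 + 0), and 4 | 84.
Extended Euclid: 148·(50) + 7396·(-1) = 4. Scale by 21: s₀ = 1050.
General solution s = s₀ + 1849k; reducing mod 1849 gives s = 1050 (and t = -21).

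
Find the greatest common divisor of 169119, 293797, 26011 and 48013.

gcd(169119, 293797): 293797 = 1·169119 + 124678; 169119 = 1·124678 + 44441; 124678 = 2·44441 + 35796; 44441 = 1·35796 + 8645; 35796 = 4·8645 + 1216; 8645 = 7·1216 + 133; 1216 = 9·133 + 19; 133 = 7·19 + 0 → 19
gcd(19, 26011): 26011 = 1369·19 + 0 → 19
gcd(19, 48013): 48013 = 2527·19 + 0 → 19

19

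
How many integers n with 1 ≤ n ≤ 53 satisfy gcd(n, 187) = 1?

Prime factors of 187: 11, 17. Count integers ≤ 53 divisible by none of them.
By inclusion–exclusion: 53 − ⌊53/11⌋ − ⌊53/17⌋ + ⌊53/187⌋ = 46.

46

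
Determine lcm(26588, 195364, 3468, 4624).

53920464

26588 = 2² · 17² · 23; 195364 = 2² · 13² · 17²; 3468 = 2² · 3 · 17²; 4624 = 2⁴ · 17²
lcm takes max exponent of each prime: 2⁴ · 3 · 13² · 17² · 23 = 53920464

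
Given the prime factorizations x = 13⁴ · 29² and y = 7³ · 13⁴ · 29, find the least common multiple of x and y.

max exponent per prime: 7³ · 13⁴ · 29² = 8238791743

8238791743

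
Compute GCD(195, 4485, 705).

195 = 3 · 5 · 13; 4485 = 3 · 5 · 13 · 23; 705 = 3 · 5 · 47
gcd takes min exponent of each prime: 3 · 5 = 15

15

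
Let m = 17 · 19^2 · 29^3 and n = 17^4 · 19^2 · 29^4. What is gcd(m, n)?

149675293

min exponent per shared prime: 17 · 19^2 · 29^3 = 149675293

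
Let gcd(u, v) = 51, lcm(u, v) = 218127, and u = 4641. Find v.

2397

u·v = gcd·lcm = 51·218127 = 11124477, so v = 11124477/4641 = 2397.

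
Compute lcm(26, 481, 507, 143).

26 = 2 · 13; 481 = 13 · 37; 507 = 3 · 13²; 143 = 11 · 13
lcm takes max exponent of each prime: 2 · 3 · 11 · 13² · 37 = 412698

412698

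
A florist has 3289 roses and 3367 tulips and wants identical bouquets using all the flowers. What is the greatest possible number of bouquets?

Euclid: 3367 = 1·3289 + 78; 3289 = 42·78 + 13; 78 = 6·13 + 0. Last nonzero remainder: 13.

13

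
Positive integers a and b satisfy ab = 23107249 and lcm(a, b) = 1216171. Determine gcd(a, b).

19

From gcd × lcm = ab: gcd = 23107249 / 1216171 = 19.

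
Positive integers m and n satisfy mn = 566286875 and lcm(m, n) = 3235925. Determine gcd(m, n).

175

From gcd × lcm = mn: gcd = 566286875 / 3235925 = 175.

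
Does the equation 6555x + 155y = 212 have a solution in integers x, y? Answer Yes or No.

No

By Bézout, 6555x + 155y = 212 has integer solutions iff gcd(6555, 155) | 212.
Euclid: 6555 = 42·155 + 45; 155 = 3·45 + 20; 45 = 2·20 + 5; 20 = 4·5 + 0. gcd = 5; 212 mod 5 = 2. No.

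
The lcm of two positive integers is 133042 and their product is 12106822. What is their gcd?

gcd·lcm = product, so gcd = 12106822/133042 = 91.

91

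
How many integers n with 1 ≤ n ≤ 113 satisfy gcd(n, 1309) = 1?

82

1309 = 7·11·17. Inclusion–exclusion on these primes:
113 − ⌊113/7⌋ − ⌊113/11⌋ − ⌊113/17⌋ + ⌊113/77⌋ + ⌊113/119⌋ + ⌊113/187⌋ − ⌊113/1309⌋ = 82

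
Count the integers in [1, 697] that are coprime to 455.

Prime factors of 455: 5, 7, 13. Count integers ≤ 697 divisible by none of them.
By inclusion–exclusion: 697 − ⌊697/5⌋ − ⌊697/7⌋ − ⌊697/13⌋ + ⌊697/35⌋ + ⌊697/65⌋ + ⌊697/91⌋ − ⌊697/455⌋ = 441.

441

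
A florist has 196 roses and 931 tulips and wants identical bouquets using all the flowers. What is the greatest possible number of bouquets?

Euclid: 931 = 4·196 + 147; 196 = 1·147 + 49; 147 = 3·49 + 0. Last nonzero remainder: 49.

49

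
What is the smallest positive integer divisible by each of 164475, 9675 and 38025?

27796275

164475 = 3² · 5² · 17 · 43; 9675 = 3² · 5² · 43; 38025 = 3² · 5² · 13²
lcm takes max exponent of each prime: 3² · 5² · 13² · 17 · 43 = 27796275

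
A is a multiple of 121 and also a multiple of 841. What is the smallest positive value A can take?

121 = 11²; 841 = 29²
max exponents: 11² · 29² = 101761

101761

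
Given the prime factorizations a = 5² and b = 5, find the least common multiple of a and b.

25

max exponent per prime: 5² = 25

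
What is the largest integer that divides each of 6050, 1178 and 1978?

gcd(6050, 1178): 6050 = 5·1178 + 160; 1178 = 7·160 + 58; 160 = 2·58 + 44; 58 = 1·44 + 14; 44 = 3·14 + 2; 14 = 7·2 + 0 → 2
gcd(2, 1978): 1978 = 989·2 + 0 → 2

2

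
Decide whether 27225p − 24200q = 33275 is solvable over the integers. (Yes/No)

gcd(27225, 24200): 27225 = 1·24200 + 3025; 24200 = 8·3025 + 0 → 3025
3025 divides 33275, so a solution exists.

Yes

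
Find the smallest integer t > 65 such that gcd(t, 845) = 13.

845 = 13·65. Any t with gcd(t, 845) = 13 is a multiple of 13, say 13s, with s coprime to 65.
Need s > 65/13, so s ≥ 6. First s ≥ 6 with gcd(s, 65) = 1 is s = 6. Thus t = 13·6 = 78.

78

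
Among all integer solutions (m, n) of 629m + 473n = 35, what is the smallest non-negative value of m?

Euclid: 629 = 1·473 + 156; 473 = 3·156 + 5; 156 = 31·5 + 1; 5 = 5·1 + 0 → gcd = 1; 35 = 1·35.
Back-substitution yields 629·(94) + 473·(-125) = 1, so one solution is m = 94·35 = 3290, n = -125·35 = -4375.
Solutions in m differ by 473/1 = 473; the one in [0, 473) is 3290 mod 473 = 452.

452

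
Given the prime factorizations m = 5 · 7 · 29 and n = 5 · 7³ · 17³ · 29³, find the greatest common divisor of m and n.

1015

min exponent per shared prime: 5 · 7 · 29 = 1015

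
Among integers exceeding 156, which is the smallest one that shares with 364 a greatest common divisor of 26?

234

Multiples of 26 above 156: 26·7, 26·8, … . Need the cofactor coprime to 364/26 = 14.
Checking s = 7, 8, … the first with gcd(s, 14) = 1 is s = 9, giving 234.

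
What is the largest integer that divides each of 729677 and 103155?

729677 = 13 · 37² · 41
103155 = 3 · 5 · 13 · 23²
Common: 13 = 13

13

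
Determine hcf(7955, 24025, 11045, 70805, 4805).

7955 = 5 · 37 · 43; 24025 = 5² · 31²; 11045 = 5 · 47²; 70805 = 5 · 7² · 17²; 4805 = 5 · 31²
gcd takes min exponent of each prime: 5 = 5

5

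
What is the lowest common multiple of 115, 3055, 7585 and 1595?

115 = 5 · 23; 3055 = 5 · 13 · 47; 7585 = 5 · 37 · 41; 1595 = 5 · 11 · 29
lcm takes max exponent of each prime: 5 · 11 · 13 · 23 · 29 · 37 · 41 · 47 = 34002849595

34002849595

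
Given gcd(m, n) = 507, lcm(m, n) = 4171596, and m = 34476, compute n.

m·n = gcd·lcm = 507·4171596 = 2114999172, so n = 2114999172/34476 = 61347.

61347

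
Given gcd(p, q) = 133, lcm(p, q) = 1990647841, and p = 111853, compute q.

Using pq = gcd(p,q)·lcm(p,q) = 133·1990647841 = 264756162853, we get q = 264756162853/111853 = 2367001.

2367001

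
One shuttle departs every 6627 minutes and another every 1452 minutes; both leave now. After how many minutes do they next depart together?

3207468

6627 = 3 · 47²; 1452 = 2² · 3 · 11²
max exponents: 2² · 3 · 11² · 47² = 3207468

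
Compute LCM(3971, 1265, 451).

18723265

3971 = 11 · 19²; 1265 = 5 · 11 · 23; 451 = 11 · 41
lcm takes max exponent of each prime: 5 · 11 · 19² · 23 · 41 = 18723265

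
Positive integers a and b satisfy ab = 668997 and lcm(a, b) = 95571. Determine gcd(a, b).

From gcd × lcm = ab: gcd = 668997 / 95571 = 7.

7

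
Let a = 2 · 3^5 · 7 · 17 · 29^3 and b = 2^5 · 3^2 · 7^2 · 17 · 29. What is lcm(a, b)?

157977503712

max exponent per prime: 2^5 · 3^5 · 7^2 · 17 · 29^3 = 157977503712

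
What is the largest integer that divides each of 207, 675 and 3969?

207 = 3² · 23; 675 = 3³ · 5²; 3969 = 3⁴ · 7²
gcd takes min exponent of each prime: 3² = 9

9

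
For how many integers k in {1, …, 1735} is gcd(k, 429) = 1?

971

429 = 3·11·13. Inclusion–exclusion on these primes:
1735 − ⌊1735/3⌋ − ⌊1735/11⌋ − ⌊1735/13⌋ + ⌊1735/33⌋ + ⌊1735/39⌋ + ⌊1735/143⌋ − ⌊1735/429⌋ = 971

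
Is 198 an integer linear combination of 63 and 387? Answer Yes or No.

Yes

By Bézout, 63p − 387q = 198 has integer solutions iff gcd(63, 387) | 198.
Euclid: 387 = 6·63 + 9; 63 = 7·9 + 0. gcd = 9; 198 mod 9 = 0. Yes.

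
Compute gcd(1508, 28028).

52

Euclid: 28028 = 18·1508 + 884; 1508 = 1·884 + 624; 884 = 1·624 + 260; 624 = 2·260 + 104; 260 = 2·104 + 52; 104 = 2·52 + 0. Last nonzero remainder: 52.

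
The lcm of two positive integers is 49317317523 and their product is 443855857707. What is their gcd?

gcd·lcm = product, so gcd = 443855857707/49317317523 = 9.

9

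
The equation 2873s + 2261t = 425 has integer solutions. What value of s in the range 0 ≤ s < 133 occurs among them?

130

gcd(2873, 2261) = 17 (Euclid: 2873 = 1·2261 + 612; 2261 = 3·612 + 425; 612 = 1·425 + 187; 425 = 2·187 + 51; 187 = 3·51 + 34; 51 = 1·34 + 17; 34 = 2·17 + 0), and 17 | 425.
Extended Euclid: 2873·(-48) + 2261·(61) = 17. Scale by 25: s₀ = -1200.
General solution s = s₀ + 133k; reducing mod 133 gives s = 130 (and t = -165).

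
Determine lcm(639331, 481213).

gcd first: 639331 = 1·481213 + 158118; 481213 = 3·158118 + 6859; 158118 = 23·6859 + 361; 6859 = 19·361 + 0 → gcd = 361
lcm = 639331·481213/gcd = 307654388503/361 = 852228223

852228223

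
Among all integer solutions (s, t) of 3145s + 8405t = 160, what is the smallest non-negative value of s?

gcd(3145, 8405) = 5 (Euclid: 8405 = 2·3145 + 2115; 3145 = 1·2115 + 1030; 2115 = 2·1030 + 55; 1030 = 18·55 + 40; 55 = 1·40 + 15; 40 = 2·15 + 10; 15 = 1·10 + 5; 10 = 2·5 + 0), and 5 | 160.
Extended Euclid: 3145·(-612) + 8405·(229) = 5. Scale by 32: s₀ = -19584.
General solution s = s₀ + 1681k; reducing mod 1681 gives s = 588 (and t = -220).

588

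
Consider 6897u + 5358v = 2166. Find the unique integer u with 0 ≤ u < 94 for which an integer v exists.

gcd(6897, 5358) = 57 (Euclid: 6897 = 1·5358 + 1539; 5358 = 3·1539 + 741; 1539 = 2·741 + 57; 741 = 13·57 + 0), and 57 | 2166.
Extended Euclid: 6897·(7) + 5358·(-9) = 57. Scale by 38: u₀ = 266.
General solution u = u₀ + 94t; reducing mod 94 gives u = 78 (and v = -100).

78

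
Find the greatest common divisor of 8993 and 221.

Euclid: 8993 = 40·221 + 153; 221 = 1·153 + 68; 153 = 2·68 + 17; 68 = 4·17 + 0. Last nonzero remainder: 17.

17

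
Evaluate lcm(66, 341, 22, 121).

66 = 2 · 3 · 11; 341 = 11 · 31; 22 = 2 · 11; 121 = 11²
lcm takes max exponent of each prime: 2 · 3 · 11² · 31 = 22506

22506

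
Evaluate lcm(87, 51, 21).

lcm(87, 51) = 87·51/gcd = 4437/3 = 1479
lcm(1479, 21) = 1479·21/gcd = 31059/3 = 10353

10353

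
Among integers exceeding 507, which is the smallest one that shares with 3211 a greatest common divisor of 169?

676

3211 = 169·19. Any t with gcd(t, 3211) = 169 is a multiple of 169, say 169s, with s coprime to 19.
Need s > 507/169, so s ≥ 4. First s ≥ 4 with gcd(s, 19) = 1 is s = 4. Thus t = 169·4 = 676.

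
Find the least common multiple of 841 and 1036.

871276

gcd first: 1036 = 1·841 + 195; 841 = 4·195 + 61; 195 = 3·61 + 12; 61 = 5·12 + 1; 12 = 12·1 + 0 → gcd = 1
lcm = 841·1036/gcd = 871276/1 = 871276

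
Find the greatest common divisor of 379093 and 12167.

379093 = 11² · 13 · 241
12167 = 23³
Common: 1 = 1

1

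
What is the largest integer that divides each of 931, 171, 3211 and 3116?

19

gcd(931, 171): 931 = 5·171 + 76; 171 = 2·76 + 19; 76 = 4·19 + 0 → 19
gcd(19, 3211): 3211 = 169·19 + 0 → 19
gcd(19, 3116): 3116 = 164·19 + 0 → 19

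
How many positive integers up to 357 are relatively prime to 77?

77 = 7·11. Inclusion–exclusion on these primes:
357 − ⌊357/7⌋ − ⌊357/11⌋ + ⌊357/77⌋ = 278

278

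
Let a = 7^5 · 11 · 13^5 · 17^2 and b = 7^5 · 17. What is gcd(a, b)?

285719

min exponent per shared prime: 7^5 · 17 = 285719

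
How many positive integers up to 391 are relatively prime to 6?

131

Prime factors of 6: 2, 3. Count integers ≤ 391 divisible by none of them.
By inclusion–exclusion: 391 − ⌊391/2⌋ − ⌊391/3⌋ + ⌊391/6⌋ = 131.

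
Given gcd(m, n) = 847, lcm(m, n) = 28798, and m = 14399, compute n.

1694

Using mn = gcd(m,n)·lcm(m,n) = 847·28798 = 24391906, we get n = 24391906/14399 = 1694.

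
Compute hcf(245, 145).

5

245 = 5 · 7²
145 = 5 · 29
Common: 5 = 5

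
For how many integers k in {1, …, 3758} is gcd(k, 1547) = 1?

Prime factors of 1547: 7, 13, 17. Count integers ≤ 3758 divisible by none of them.
By inclusion–exclusion: 3758 − ⌊3758/7⌋ − ⌊3758/13⌋ − ⌊3758/17⌋ + ⌊3758/91⌋ + ⌊3758/119⌋ + ⌊3758/221⌋ − ⌊3758/1547⌋ = 2799.

2799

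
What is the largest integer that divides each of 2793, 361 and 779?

19

gcd(2793, 361): 2793 = 7·361 + 266; 361 = 1·266 + 95; 266 = 2·95 + 76; 95 = 1·76 + 19; 76 = 4·19 + 0 → 19
gcd(19, 779): 779 = 41·19 + 0 → 19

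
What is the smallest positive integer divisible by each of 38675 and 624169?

265271825

38675 = 5² · 7 · 13 · 17; 624169 = 7 · 13 · 19³
max exponents: 5² · 7 · 13 · 17 · 19³ = 265271825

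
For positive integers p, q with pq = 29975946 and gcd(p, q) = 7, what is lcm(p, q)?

4282278

gcd·lcm = product, so lcm = 29975946/7 = 4282278.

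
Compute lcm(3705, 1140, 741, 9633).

3705 = 3 · 5 · 13 · 19; 1140 = 2² · 3 · 5 · 19; 741 = 3 · 13 · 19; 9633 = 3 · 13² · 19
lcm takes max exponent of each prime: 2² · 3 · 5 · 13² · 19 = 192660

192660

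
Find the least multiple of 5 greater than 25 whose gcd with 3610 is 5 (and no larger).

gcd(t, 3610) = 5 forces 5 | t; write t = 5s. Then gcd(5s, 5·722) = 5·gcd(s, 722), so need gcd(s, 722) = 1.
5s > 25 gives s ≥ 6. The least s ≥ 6 coprime to 722 is 7, so t = 5·7 = 35.

35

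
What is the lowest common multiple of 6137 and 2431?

gcd first: 6137 = 2·2431 + 1275; 2431 = 1·1275 + 1156; 1275 = 1·1156 + 119; 1156 = 9·119 + 85; 119 = 1·85 + 34; 85 = 2·34 + 17; 34 = 2·17 + 0 → gcd = 17
lcm = 6137·2431/gcd = 14919047/17 = 877591

877591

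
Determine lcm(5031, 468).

20124

gcd first: 5031 = 10·468 + 351; 468 = 1·351 + 117; 351 = 3·117 + 0 → gcd = 117
lcm = 5031·468/gcd = 2354508/117 = 20124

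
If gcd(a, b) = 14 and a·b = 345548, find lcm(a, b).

Since gcd(a,b)·lcm(a,b) = ab, lcm = 345548/14 = 24682.

24682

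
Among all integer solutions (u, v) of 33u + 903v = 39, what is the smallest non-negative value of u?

138

Reduce mod 903: 33u ≡ 39 (mod 903). With g = gcd(33, 903) = 3 dividing 39, divide through: 11u ≡ 13 (mod 301).
Since gcd(11, 301) = 1, u ≡ 13·(11)⁻¹ ≡ 138 (mod 301). Smallest non-negative: 138.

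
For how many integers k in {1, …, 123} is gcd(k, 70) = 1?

43

Prime factors of 70: 2, 5, 7. Count integers ≤ 123 divisible by none of them.
By inclusion–exclusion: 123 − ⌊123/2⌋ − ⌊123/5⌋ − ⌊123/7⌋ + ⌊123/10⌋ + ⌊123/14⌋ + ⌊123/35⌋ − ⌊123/70⌋ = 43.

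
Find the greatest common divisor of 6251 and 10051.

19

6251 = 7 · 19 · 47
10051 = 19 · 23²
Common: 19 = 19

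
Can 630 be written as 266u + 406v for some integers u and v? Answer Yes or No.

By Bézout, 266u + 406v = 630 has integer solutions iff gcd(266, 406) | 630.
Euclid: 406 = 1·266 + 140; 266 = 1·140 + 126; 140 = 1·126 + 14; 126 = 9·14 + 0. gcd = 14; 630 mod 14 = 0. Yes.

Yes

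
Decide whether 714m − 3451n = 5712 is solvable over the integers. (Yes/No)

gcd(714, 3451): 3451 = 4·714 + 595; 714 = 1·595 + 119; 595 = 5·119 + 0 → 119
119 divides 5712, so a solution exists.

Yes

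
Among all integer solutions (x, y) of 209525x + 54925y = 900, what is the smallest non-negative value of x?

1954

Euclid: 209525 = 3·54925 + 44750; 54925 = 1·44750 + 10175; 44750 = 4·10175 + 4050; 10175 = 2·4050 + 2075; 4050 = 1·2075 + 1975; 2075 = 1·1975 + 100; 1975 = 19·100 + 75; 100 = 1·75 + 25; 75 = 3·25 + 0 → gcd = 25; 900 = 25·36.
Back-substitution yields 209525·(-556) + 54925·(2121) = 25, so one solution is x = -556·36 = -20016, y = 2121·36 = 76356.
Solutions in x differ by 54925/25 = 2197; the one in [0, 2197) is -20016 mod 2197 = 1954.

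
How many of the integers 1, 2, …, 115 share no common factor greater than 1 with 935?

79

935 = 5·11·17. Inclusion–exclusion on these primes:
115 − ⌊115/5⌋ − ⌊115/11⌋ − ⌊115/17⌋ + ⌊115/55⌋ + ⌊115/85⌋ + ⌊115/187⌋ − ⌊115/935⌋ = 79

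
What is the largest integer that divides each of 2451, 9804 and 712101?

57

gcd(2451, 9804): 9804 = 4·2451 + 0 → 2451
gcd(2451, 712101): 712101 = 290·2451 + 1311; 2451 = 1·1311 + 1140; 1311 = 1·1140 + 171; 1140 = 6·171 + 114; 171 = 1·114 + 57; 114 = 2·57 + 0 → 57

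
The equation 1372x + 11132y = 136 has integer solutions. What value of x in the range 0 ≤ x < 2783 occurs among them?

1777

Euclid: 11132 = 8·1372 + 156; 1372 = 8·156 + 124; 156 = 1·124 + 32; 124 = 3·32 + 28; 32 = 1·28 + 4; 28 = 7·4 + 0 → gcd = 4; 136 = 4·34.
Back-substitution yields 1372·(-357) + 11132·(44) = 4, so one solution is x = -357·34 = -12138, y = 44·34 = 1496.
Solutions in x differ by 11132/4 = 2783; the one in [0, 2783) is -12138 mod 2783 = 1777.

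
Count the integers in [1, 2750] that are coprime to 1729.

Prime factors of 1729: 7, 13, 19. Count integers ≤ 2750 divisible by none of them.
By inclusion–exclusion: 2750 − ⌊2750/7⌋ − ⌊2750/13⌋ − ⌊2750/19⌋ + ⌊2750/91⌋ + ⌊2750/133⌋ + ⌊2750/247⌋ − ⌊2750/1729⌋ = 2063.

2063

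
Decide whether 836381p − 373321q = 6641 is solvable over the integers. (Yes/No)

No

By Bézout, 836381p − 373321q = 6641 has integer solutions iff gcd(836381, 373321) | 6641.
Euclid: 836381 = 2·373321 + 89739; 373321 = 4·89739 + 14365; 89739 = 6·14365 + 3549; 14365 = 4·3549 + 169; 3549 = 21·169 + 0. gcd = 169; 6641 mod 169 = 50. No.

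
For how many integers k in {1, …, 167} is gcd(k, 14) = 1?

72

14 = 2·7. Inclusion–exclusion on these primes:
167 − ⌊167/2⌋ − ⌊167/7⌋ + ⌊167/14⌋ = 72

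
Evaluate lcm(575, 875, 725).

583625

575 = 5² · 23; 875 = 5³ · 7; 725 = 5² · 29
lcm takes max exponent of each prime: 5³ · 7 · 23 · 29 = 583625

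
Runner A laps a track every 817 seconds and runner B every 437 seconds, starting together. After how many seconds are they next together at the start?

817 = 19 · 43; 437 = 19 · 23
max exponents: 19 · 23 · 43 = 18791

18791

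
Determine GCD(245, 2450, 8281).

245 = 5 · 7²; 2450 = 2 · 5² · 7²; 8281 = 7² · 13²
gcd takes min exponent of each prime: 7² = 49

49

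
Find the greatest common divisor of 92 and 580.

Euclid: 580 = 6·92 + 28; 92 = 3·28 + 8; 28 = 3·8 + 4; 8 = 2·4 + 0. Last nonzero remainder: 4.

4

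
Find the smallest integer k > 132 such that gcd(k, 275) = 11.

gcd(k, 275) = 11 forces 11 | k; write k = 11s. Then gcd(11s, 11·25) = 11·gcd(s, 25), so need gcd(s, 25) = 1.
11s > 132 gives s ≥ 13. The least s ≥ 13 coprime to 25 is 13, so k = 11·13 = 143.

143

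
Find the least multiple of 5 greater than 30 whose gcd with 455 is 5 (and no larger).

40

455 = 5·91. Any a with gcd(a, 455) = 5 is a multiple of 5, say 5s, with s coprime to 91.
Need s > 30/5, so s ≥ 7. First s ≥ 7 with gcd(s, 91) = 1 is s = 8. Thus a = 5·8 = 40.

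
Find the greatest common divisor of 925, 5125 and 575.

25

gcd(925, 5125): 5125 = 5·925 + 500; 925 = 1·500 + 425; 500 = 1·425 + 75; 425 = 5·75 + 50; 75 = 1·50 + 25; 50 = 2·25 + 0 → 25
gcd(25, 575): 575 = 23·25 + 0 → 25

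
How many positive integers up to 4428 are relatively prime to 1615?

3159

Prime factors of 1615: 5, 17, 19. Count integers ≤ 4428 divisible by none of them.
By inclusion–exclusion: 4428 − ⌊4428/5⌋ − ⌊4428/17⌋ − ⌊4428/19⌋ + ⌊4428/85⌋ + ⌊4428/95⌋ + ⌊4428/323⌋ − ⌊4428/1615⌋ = 3159.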